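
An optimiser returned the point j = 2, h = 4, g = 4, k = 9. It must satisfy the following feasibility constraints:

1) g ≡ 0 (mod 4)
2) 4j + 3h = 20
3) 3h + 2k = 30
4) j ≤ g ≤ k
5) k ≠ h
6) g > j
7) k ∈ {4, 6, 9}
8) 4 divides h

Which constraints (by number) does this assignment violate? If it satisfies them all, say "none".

1) 4 mod 4 = 0 — holds.
2) 4j + 3h = 4(2) + 3(4) = 20 — holds.
3) 3h + 2k = 3(4) + 2(9) = 30 — holds.
4) values 2 ≤ 4 ≤ 9 — holds.
5) k = 9, h = 4; distinct — holds.
6) g = 4, j = 2; 4 > 2 — holds.
7) k = 9 is in {4, 6, 9} — holds.
8) 4 / 4 = 1, so 4 divides 4 — holds.

All constraints are satisfied.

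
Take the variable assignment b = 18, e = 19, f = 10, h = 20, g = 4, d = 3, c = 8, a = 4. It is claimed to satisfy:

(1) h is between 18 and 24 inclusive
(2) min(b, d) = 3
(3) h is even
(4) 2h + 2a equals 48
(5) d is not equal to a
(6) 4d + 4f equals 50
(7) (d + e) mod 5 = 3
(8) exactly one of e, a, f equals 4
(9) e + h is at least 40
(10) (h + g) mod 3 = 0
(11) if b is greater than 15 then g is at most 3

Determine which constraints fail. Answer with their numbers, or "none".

(1) h = 20 lies in [18, 24] — satisfied.
(2) min(18, 3) = 3 — satisfied.
(3) h = 20 is even — satisfied.
(4) 2h + 2a = 2(20) + 2(4) = 48 — satisfied.
(5) d = 3, a = 4; distinct — satisfied.
(6) 4d + 4f = 4(3) + 4(10) = 52, not 50 — violated.
(7) d + e = 22; 22 mod 5 = 2, not 3 — violated.
(8) e=19, a=4, f=10; 1 of them equals 4 — satisfied.
(9) e + h = 19 + 20 = 39; 39 < 40, bound 40 not met — violated.
(10) h + g = 24; 24 mod 3 = 0 — satisfied.
(11) b = 18 > 15, so we need g ≤ 3; but g = 4 > 3 — violated.

Violated: 6, 7, 9, and 11.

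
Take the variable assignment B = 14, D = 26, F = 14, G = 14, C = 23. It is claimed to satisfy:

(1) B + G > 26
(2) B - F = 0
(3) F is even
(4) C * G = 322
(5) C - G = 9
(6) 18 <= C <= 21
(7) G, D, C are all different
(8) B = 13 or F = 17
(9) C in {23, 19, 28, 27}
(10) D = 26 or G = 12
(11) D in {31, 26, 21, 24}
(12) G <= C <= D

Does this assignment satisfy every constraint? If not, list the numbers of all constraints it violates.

(1) B + G = 14 + 14 = 28; 28 > 26 — satisfied.
(2) B - F = 14 - 14 = 0 — satisfied.
(3) F = 14 is even — satisfied.
(4) C * G = 23 * 14 = 322 — satisfied.
(5) C - G = 23 - 14 = 9 — satisfied.
(6) C = 23 is outside [18, 21] — violated.
(7) values 14, 26, 23 are pairwise distinct — satisfied.
(8) B = 14 ≠ 13 and F = 14 ≠ 17; both disjuncts false — violated.
(9) C = 23 is in {23, 19, 28, 27} — satisfied.
(10) D = 26 = 26 (first disjunct) — satisfied.
(11) D = 26 is in {31, 26, 21, 24} — satisfied.
(12) values 14 <= 23 <= 26 — satisfied.

Constraints 6 and 8 do not hold.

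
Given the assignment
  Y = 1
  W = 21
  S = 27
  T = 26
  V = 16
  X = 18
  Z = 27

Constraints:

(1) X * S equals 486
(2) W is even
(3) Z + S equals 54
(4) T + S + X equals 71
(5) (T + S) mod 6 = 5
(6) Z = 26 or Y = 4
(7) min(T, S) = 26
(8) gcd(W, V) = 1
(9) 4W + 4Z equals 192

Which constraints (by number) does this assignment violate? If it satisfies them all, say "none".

(1) X * S = 18 * 27 = 486 — satisfied.
(2) W = 21 is odd — violated.
(3) Z + S = 27 + 27 = 54 — satisfied.
(4) T + S + X = 26 + 27 + 18 = 71 — satisfied.
(5) T + S = 53; 53 mod 6 = 5 — satisfied.
(6) Z = 27 ≠ 26 and Y = 1 ≠ 4; both disjuncts false — violated.
(7) min(26, 27) = 26 — satisfied.
(8) gcd(21, 16) = 1 — satisfied.
(9) 4W + 4Z = 4(21) + 4(27) = 192 — satisfied.

The assignment fails constraints 2, 6.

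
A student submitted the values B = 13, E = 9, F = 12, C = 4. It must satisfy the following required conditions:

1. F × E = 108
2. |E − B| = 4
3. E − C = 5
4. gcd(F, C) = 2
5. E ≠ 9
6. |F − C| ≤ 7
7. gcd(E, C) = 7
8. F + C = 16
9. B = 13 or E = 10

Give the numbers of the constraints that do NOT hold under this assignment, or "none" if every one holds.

1. F × E = 12 × 9 = 108  ✓
2. |9 − 13| = 4  ✓
3. E − C = 9 − 4 = 5  ✓
4. gcd(12, 4) = 4, not 2  ✗
5. E = 9, but 9 is required to differ  ✗
6. |12 − 4| = 8; 8 > 7, exceeds bound 7  ✗
7. gcd(9, 4) = 1, not 7  ✗
8. F + C = 12 + 4 = 16  ✓
9. B = 13 = 13 (first disjunct)  ✓

Constraints 4, 5, 6, and 7 are violated.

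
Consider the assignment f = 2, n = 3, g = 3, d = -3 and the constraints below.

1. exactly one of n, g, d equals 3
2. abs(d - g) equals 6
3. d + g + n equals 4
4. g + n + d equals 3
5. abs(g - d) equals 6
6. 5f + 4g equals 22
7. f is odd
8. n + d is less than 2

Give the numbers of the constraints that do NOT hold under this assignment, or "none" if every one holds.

1. n=3, g=3, d=-3; 2 of them equal 3, not exactly one  no
2. abs(-3 - 3) = 6  yes
3. d + g + n = -3 + 3 + 3 = 3, not 4  no
4. g + n + d = 3 + 3 + (-3) = 3  yes
5. abs(3 - (-3)) = 6  yes
6. 5f + 4g = 5(2) + 4(3) = 22  yes
7. f = 2 is even  no
8. n + d = 3 + (-3) = 0; 0 < 2  yes

Constraints 1, 3, 7 are violated.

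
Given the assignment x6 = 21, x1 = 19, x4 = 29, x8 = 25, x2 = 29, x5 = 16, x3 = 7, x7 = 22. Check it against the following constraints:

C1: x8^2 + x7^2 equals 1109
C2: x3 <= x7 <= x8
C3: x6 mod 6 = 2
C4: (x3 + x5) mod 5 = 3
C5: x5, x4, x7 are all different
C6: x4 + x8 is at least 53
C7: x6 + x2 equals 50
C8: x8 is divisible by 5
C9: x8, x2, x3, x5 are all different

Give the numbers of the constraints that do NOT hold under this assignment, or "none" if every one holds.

Constraint 3 is violated.

C1: x8^2 + x7^2 = 25^2 + 22^2 = 625 + 484 = 1109 — holds.
C2: values 7 <= 22 <= 25 — holds.
C3: 21 mod 6 = 3, not 2 — does not hold.
C4: x3 + x5 = 23; 23 mod 5 = 3 — holds.
C5: values 16, 29, 22 are pairwise distinct — holds.
C6: x4 + x8 = 29 + 25 = 54; 54 ≥ 53 — holds.
C7: x6 + x2 = 21 + 29 = 50 — holds.
C8: 25 / 5 = 5, so 5 divides 25 — holds.
C9: values 25, 29, 7, 16 are pairwise distinct — holds.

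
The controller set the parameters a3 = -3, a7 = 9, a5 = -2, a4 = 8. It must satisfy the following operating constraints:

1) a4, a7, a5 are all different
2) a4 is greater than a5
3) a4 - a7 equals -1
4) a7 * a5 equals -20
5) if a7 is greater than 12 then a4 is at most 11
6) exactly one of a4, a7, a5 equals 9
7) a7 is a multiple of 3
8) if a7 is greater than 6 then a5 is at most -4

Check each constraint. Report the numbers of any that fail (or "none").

1) values 8, 9, -2 are pairwise distinct  ✓
2) a4 = 8, a5 = -2; 8 > -2  ✓
3) a4 - a7 = 8 - 9 = -1  ✓
4) a7 * a5 = 9 * (-2) = -18, not -20  ✗
5) a7 = 9, not > 12; antecedent false, conditional vacuously true  ✓
6) a4=8, a7=9, a5=-2; 1 of them equals 9  ✓
7) 9 / 3 = 3, so 3 divides 9  ✓
8) a7 = 9 > 6, so we need a5 ≤ -4; but a5 = -2 > -4  ✗

No — constraints 4, 8 are not satisfied.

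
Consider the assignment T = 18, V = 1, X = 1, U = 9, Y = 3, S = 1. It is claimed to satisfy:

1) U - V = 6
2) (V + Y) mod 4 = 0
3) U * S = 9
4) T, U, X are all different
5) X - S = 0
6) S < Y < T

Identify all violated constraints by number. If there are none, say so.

1) U - V = 9 - 1 = 8, not 6  ✗
2) V + Y = 4; 4 mod 4 = 0  ✓
3) U * S = 9 * 1 = 9  ✓
4) values 18, 9, 1 are pairwise distinct  ✓
5) X - S = 1 - 1 = 0  ✓
6) values 1 < 3 < 18  ✓

Violated: 1.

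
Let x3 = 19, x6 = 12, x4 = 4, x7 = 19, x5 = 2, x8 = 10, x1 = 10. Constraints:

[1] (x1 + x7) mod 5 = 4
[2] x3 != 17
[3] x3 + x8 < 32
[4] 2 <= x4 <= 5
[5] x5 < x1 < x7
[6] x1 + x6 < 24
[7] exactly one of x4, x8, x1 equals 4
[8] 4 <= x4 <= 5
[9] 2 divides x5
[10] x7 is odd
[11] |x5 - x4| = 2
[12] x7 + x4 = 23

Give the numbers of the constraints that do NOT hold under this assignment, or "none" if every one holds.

All constraints are satisfied.

[1] x1 + x7 = 29; 29 mod 5 = 4 — OK.
[2] x3 = 19, and 19 ≠ 17 — OK.
[3] x3 + x8 = 19 + 10 = 29; 29 < 32 — OK.
[4] x4 = 4 lies in [2, 5] — OK.
[5] values 2 < 10 < 19 — OK.
[6] x1 + x6 = 10 + 12 = 22; 22 < 24 — OK.
[7] x4=4, x8=10, x1=10; 1 of them equals 4 — OK.
[8] x4 = 4 lies in [4, 5] — OK.
[9] 2 / 2 = 1, so 2 divides 2 — OK.
[10] x7 = 19 is odd — OK.
[11] |2 - 4| = 2 — OK.
[12] x7 + x4 = 19 + 4 = 23 — OK.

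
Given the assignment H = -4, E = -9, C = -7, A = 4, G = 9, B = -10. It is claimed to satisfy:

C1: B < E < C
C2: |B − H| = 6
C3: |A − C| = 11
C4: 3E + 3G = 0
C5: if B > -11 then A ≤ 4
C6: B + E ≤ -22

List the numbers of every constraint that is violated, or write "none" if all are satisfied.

C1: values -10 < -9 < -7 — satisfied.
C2: |-10 − (-4)| = 6 — satisfied.
C3: |4 − (-7)| = 11 — satisfied.
C4: 3E + 3G = 3(-9) + 3(9) = 0 — satisfied.
C5: B = -10 > -11, so we need A ≤ 4; A = 4 ≤ 4 — satisfied.
C6: B + E = -10 + (-9) = -19; -19 > -22, bound -22 not met — violated.

Constraint 6 does not hold.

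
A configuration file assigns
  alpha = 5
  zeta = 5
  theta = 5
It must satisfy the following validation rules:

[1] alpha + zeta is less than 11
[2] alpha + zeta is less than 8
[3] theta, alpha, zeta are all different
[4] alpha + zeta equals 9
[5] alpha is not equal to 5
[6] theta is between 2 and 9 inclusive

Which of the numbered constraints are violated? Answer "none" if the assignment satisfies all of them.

Constraints 2, 3, 4, and 5 are violated.

[1] alpha + zeta = 5 + 5 = 10; 10 < 11  yes
[2] alpha + zeta = 5 + 5 = 10; 10 ≥ 8, bound 8 not met  no
[3] theta = alpha = 5, not all different  no
[4] alpha + zeta = 5 + 5 = 10, not 9  no
[5] alpha = 5, but 5 is required to differ  no
[6] theta = 5 lies in [2, 9]  yes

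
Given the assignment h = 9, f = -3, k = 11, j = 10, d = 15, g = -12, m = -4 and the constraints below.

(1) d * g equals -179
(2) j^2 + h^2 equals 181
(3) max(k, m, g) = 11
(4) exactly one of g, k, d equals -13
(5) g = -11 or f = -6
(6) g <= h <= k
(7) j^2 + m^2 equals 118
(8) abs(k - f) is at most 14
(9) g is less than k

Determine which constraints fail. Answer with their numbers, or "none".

Constraints 1, 4, 5, and 7 do not hold.

(1) d * g = 15 * (-12) = -180, not -179 — fails.
(2) j^2 + h^2 = 10^2 + 9^2 = 100 + 81 = 181 — holds.
(3) max(11, -4, -12) = 11 — holds.
(4) g=-12, k=11, d=15; 0 of them equal -13, not exactly one — fails.
(5) g = -12 ≠ -11 and f = -3 ≠ -6; both disjuncts false — fails.
(6) values -12 <= 9 <= 11 — holds.
(7) j^2 + m^2 = 10^2 + (-4)^2 = 100 + 16 = 116, not 118 — fails.
(8) abs(11 - (-3)) = 14; 14 ≤ 14 — holds.
(9) g = -12, k = 11; -12 < 11 — holds.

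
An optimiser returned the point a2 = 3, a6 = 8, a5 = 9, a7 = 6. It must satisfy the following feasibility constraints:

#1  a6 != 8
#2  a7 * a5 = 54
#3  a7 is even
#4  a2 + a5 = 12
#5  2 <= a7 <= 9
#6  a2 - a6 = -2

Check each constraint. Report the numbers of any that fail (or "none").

The assignment fails constraints 1 and 6.

#1 a6 = 8, but 8 is required to differ — violated.
#2 a7 * a5 = 6 * 9 = 54 — satisfied.
#3 a7 = 6 is even — satisfied.
#4 a2 + a5 = 3 + 9 = 12 — satisfied.
#5 a7 = 6 lies in [2, 9] — satisfied.
#6 a2 - a6 = 3 - 8 = -5, not -2 — violated.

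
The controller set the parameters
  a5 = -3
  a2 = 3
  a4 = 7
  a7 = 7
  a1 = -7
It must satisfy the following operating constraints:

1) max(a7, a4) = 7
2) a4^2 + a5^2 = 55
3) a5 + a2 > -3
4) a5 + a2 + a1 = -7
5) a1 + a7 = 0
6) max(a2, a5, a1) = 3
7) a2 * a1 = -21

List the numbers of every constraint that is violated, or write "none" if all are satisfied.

1) max(7, 7) = 7 — satisfied.
2) a4^2 + a5^2 = 7^2 + (-3)^2 = 49 + 9 = 58, not 55 — violated.
3) a5 + a2 = -3 + 3 = 0; 0 > -3 — satisfied.
4) a5 + a2 + a1 = -3 + 3 + (-7) = -7 — satisfied.
5) a1 + a7 = -7 + 7 = 0 — satisfied.
6) max(3, -3, -7) = 3 — satisfied.
7) a2 * a1 = 3 * (-7) = -21 — satisfied.

Constraint 2 is violated.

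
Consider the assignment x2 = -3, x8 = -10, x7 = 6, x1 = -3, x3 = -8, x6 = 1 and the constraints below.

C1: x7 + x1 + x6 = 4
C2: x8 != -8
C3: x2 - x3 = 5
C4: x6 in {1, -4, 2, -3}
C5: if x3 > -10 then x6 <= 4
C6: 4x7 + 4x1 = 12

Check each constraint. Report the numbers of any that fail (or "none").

All constraints are satisfied.

C1: x7 + x1 + x6 = 6 + (-3) + 1 = 4  yes
C2: x8 = -10, and -10 ≠ -8  yes
C3: x2 - x3 = -3 - (-8) = 5  yes
C4: x6 = 1 is in {1, -4, 2, -3}  yes
C5: x3 = -8 > -10, so we need x6 ≤ 4; x6 = 1 ≤ 4  yes
C6: 4x7 + 4x1 = 4(6) + 4(-3) = 12  yes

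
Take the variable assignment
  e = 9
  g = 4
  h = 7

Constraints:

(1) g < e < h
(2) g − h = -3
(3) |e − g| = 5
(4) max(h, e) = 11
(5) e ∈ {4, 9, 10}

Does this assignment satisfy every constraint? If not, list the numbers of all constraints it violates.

(1) values 4, 9, 7; e = 9 is not < h = 7  no
(2) g − h = 4 − 7 = -3  yes
(3) |9 − 4| = 5  yes
(4) max(7, 9) = 9, not 11  no
(5) e = 9 is in {4, 9, 10}  yes

The assignment fails constraints 1, 4.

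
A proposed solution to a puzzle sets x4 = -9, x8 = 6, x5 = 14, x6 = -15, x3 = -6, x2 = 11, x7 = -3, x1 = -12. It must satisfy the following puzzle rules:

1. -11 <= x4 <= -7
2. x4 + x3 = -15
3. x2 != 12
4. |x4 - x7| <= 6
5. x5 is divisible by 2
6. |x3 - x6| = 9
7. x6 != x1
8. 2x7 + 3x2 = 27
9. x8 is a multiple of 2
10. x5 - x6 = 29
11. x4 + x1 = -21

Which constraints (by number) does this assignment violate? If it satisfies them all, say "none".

The assignment satisfies every constraint.

1. x4 = -9 lies in [-11, -7] — OK.
2. x4 + x3 = -9 + (-6) = -15 — OK.
3. x2 = 11, and 11 ≠ 12 — OK.
4. |-9 - (-3)| = 6; 6 ≤ 6 — OK.
5. 14 / 2 = 7, so 2 divides 14 — OK.
6. |-6 - (-15)| = 9 — OK.
7. x6 = -15, x1 = -12; distinct — OK.
8. 2x7 + 3x2 = 2(-3) + 3(11) = 27 — OK.
9. 6 / 2 = 3, so 2 divides 6 — OK.
10. x5 - x6 = 14 - (-15) = 29 — OK.
11. x4 + x1 = -9 + (-12) = -21 — OK.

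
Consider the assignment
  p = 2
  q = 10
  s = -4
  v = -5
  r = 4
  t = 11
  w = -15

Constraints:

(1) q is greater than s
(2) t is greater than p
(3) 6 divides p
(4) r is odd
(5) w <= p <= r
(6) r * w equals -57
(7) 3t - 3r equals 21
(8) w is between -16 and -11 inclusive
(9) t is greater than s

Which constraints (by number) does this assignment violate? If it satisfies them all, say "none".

(1) q = 10, s = -4; 10 > -4 — OK.
(2) t = 11, p = 2; 11 > 2 — OK.
(3) 2 = 6*0 + 2, so 6 does not divide 2 — violated.
(4) r = 4 is even — violated.
(5) values -15 <= 2 <= 4 — OK.
(6) r * w = 4 * (-15) = -60, not -57 — violated.
(7) 3t - 3r = 3(11) - 3(4) = 21 — OK.
(8) w = -15 lies in [-16, -11] — OK.
(9) t = 11, s = -4; 11 > -4 — OK.

Constraints 3, 4, and 6 are violated.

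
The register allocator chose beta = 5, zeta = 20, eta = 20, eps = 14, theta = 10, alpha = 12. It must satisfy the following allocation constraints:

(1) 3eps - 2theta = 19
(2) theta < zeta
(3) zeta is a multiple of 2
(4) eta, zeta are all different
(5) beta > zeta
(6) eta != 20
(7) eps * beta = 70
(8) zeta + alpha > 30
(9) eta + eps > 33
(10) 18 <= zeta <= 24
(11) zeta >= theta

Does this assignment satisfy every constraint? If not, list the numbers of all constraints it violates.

(1) 3eps - 2theta = 3(14) - 2(10) = 22, not 19 — violated.
(2) theta = 10, zeta = 20; 10 < 20 — OK.
(3) 20 / 2 = 10, so 2 divides 20 — OK.
(4) eta = zeta = 20, not all different — violated.
(5) beta = 5, zeta = 20; 5 ≤ 20 (want >) — violated.
(6) eta = 20, but 20 is required to differ — violated.
(7) eps * beta = 14 * 5 = 70 — OK.
(8) zeta + alpha = 20 + 12 = 32; 32 > 30 — OK.
(9) eta + eps = 20 + 14 = 34; 34 > 33 — OK.
(10) zeta = 20 lies in [18, 24] — OK.
(11) zeta = 20, theta = 10; 20 ≥ 10 — OK.

Constraints 1, 4, 5, and 6 do not hold.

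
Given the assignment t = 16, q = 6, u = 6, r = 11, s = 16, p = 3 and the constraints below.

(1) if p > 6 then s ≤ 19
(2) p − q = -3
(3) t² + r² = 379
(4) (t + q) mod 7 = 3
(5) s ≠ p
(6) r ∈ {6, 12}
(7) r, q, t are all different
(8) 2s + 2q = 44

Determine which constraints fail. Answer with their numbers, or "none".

Constraints 3, 4, 6 are violated.

(1) p = 3, not > 6; antecedent false, conditional vacuously true — OK.
(2) p − q = 3 − 6 = -3 — OK.
(3) t² + r² = 16² + 11² = 256 + 121 = 377, not 379 — violated.
(4) t + q = 22; 22 mod 7 = 1, not 3 — violated.
(5) s = 16, p = 3; distinct — OK.
(6) r = 11 is not in {6, 12} — violated.
(7) values 11, 6, 16 are pairwise distinct — OK.
(8) 2s + 2q = 2(16) + 2(6) = 44 — OK.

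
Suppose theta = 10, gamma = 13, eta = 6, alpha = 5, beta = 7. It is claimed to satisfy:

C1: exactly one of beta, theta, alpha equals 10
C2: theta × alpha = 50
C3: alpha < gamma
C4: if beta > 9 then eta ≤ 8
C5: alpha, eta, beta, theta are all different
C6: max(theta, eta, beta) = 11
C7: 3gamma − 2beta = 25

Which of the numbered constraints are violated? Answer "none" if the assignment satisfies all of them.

Constraint 6 is violated.

C1: beta=7, theta=10, alpha=5; 1 of them equals 10  holds
C2: theta × alpha = 10 × 5 = 50  holds
C3: alpha = 5, gamma = 13; 5 < 13  holds
C4: beta = 7, not > 9; antecedent false, conditional vacuously true  holds
C5: values 5, 6, 7, 10 are pairwise distinct  holds
C6: max(10, 6, 7) = 10, not 11  fails
C7: 3gamma − 2beta = 3(13) − 2(7) = 25  holds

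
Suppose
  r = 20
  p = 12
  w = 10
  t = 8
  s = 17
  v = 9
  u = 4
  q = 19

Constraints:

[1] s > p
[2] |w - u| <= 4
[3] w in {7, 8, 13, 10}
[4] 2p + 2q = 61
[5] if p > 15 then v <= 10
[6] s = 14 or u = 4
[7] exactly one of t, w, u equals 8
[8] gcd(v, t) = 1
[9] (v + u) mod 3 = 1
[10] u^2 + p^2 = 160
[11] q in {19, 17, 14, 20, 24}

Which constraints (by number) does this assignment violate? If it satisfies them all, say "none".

[1] s = 17, p = 12; 17 > 12  OK
[2] |10 - 4| = 6; 6 > 4, exceeds bound 4  FAIL
[3] w = 10 is in {7, 8, 13, 10}  OK
[4] 2p + 2q = 2(12) + 2(19) = 62, not 61  FAIL
[5] p = 12, not > 15; antecedent false, conditional vacuously true  OK
[6] s = 17 ≠ 14, but u = 4 = 4 (second disjunct)  OK
[7] t=8, w=10, u=4; 1 of them equals 8  OK
[8] gcd(9, 8) = 1  OK
[9] v + u = 13; 13 mod 3 = 1  OK
[10] u^2 + p^2 = 4^2 + 12^2 = 16 + 144 = 160  OK
[11] q = 19 is in {19, 17, 14, 20, 24}  OK

No — constraints 2 and 4 are not satisfied.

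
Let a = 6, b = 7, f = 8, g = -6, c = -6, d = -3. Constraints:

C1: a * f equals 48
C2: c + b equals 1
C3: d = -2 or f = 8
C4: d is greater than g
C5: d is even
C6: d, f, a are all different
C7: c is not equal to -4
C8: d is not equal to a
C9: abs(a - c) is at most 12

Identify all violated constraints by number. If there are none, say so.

C1: a * f = 6 * 8 = 48 — holds.
C2: c + b = -6 + 7 = 1 — holds.
C3: d = -3 ≠ -2, but f = 8 = 8 (second disjunct) — holds.
C4: d = -3, g = -6; -3 > -6 — holds.
C5: d = -3 is odd — does not hold.
C6: values -3, 8, 6 are pairwise distinct — holds.
C7: c = -6, and -6 ≠ -4 — holds.
C8: d = -3, a = 6; distinct — holds.
C9: abs(6 - (-6)) = 12; 12 ≤ 12 — holds.

No — constraint 5 is not satisfied.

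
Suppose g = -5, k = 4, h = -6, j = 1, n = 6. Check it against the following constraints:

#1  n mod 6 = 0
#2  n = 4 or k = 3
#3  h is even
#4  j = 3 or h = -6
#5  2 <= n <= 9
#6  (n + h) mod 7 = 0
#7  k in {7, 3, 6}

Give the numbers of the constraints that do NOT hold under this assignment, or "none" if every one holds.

Constraints 2, 7 do not hold.

#1 6 mod 6 = 0 — holds.
#2 n = 6 ≠ 4 and k = 4 ≠ 3; both disjuncts false — does not hold.
#3 h = -6 is even — holds.
#4 j = 1 ≠ 3, but h = -6 = -6 (second disjunct) — holds.
#5 n = 6 lies in [2, 9] — holds.
#6 n + h = 0; 0 mod 7 = 0 — holds.
#7 k = 4 is not in {7, 3, 6} — does not hold.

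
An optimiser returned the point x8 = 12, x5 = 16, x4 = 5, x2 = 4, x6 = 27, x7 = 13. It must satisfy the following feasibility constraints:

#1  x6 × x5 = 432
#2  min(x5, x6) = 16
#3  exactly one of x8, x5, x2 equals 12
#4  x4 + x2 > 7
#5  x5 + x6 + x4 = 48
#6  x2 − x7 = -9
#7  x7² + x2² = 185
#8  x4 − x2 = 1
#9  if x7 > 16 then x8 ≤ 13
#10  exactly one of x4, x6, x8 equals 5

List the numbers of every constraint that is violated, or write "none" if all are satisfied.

#1 x6 × x5 = 27 × 16 = 432  yes
#2 min(16, 27) = 16  yes
#3 x8=12, x5=16, x2=4; 1 of them equals 12  yes
#4 x4 + x2 = 5 + 4 = 9; 9 > 7  yes
#5 x5 + x6 + x4 = 16 + 27 + 5 = 48  yes
#6 x2 − x7 = 4 − 13 = -9  yes
#7 x7² + x2² = 13² + 4² = 169 + 16 = 185  yes
#8 x4 − x2 = 5 − 4 = 1  yes
#9 x7 = 13, not > 16; antecedent false, conditional vacuously true  yes
#10 x4=5, x6=27, x8=12; 1 of them equals 5  yes

The assignment satisfies every constraint.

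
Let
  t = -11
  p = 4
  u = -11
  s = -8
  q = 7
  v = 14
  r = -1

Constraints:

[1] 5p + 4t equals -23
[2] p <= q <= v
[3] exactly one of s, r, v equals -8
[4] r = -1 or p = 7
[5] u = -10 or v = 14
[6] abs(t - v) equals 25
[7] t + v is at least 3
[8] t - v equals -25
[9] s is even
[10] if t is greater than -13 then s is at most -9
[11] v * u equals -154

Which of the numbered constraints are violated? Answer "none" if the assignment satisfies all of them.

[1] 5p + 4t = 5(4) + 4(-11) = -24, not -23 — violated.
[2] values 4 <= 7 <= 14 — OK.
[3] s=-8, r=-1, v=14; 1 of them equals -8 — OK.
[4] r = -1 = -1 (first disjunct) — OK.
[5] u = -11 ≠ -10, but v = 14 = 14 (second disjunct) — OK.
[6] abs(-11 - 14) = 25 — OK.
[7] t + v = -11 + 14 = 3; 3 ≥ 3 — OK.
[8] t - v = -11 - 14 = -25 — OK.
[9] s = -8 is even — OK.
[10] t = -11 > -13, so we need s ≤ -9; but s = -8 > -9 — violated.
[11] v * u = 14 * (-11) = -154 — OK.

The assignment fails constraints 1 and 10.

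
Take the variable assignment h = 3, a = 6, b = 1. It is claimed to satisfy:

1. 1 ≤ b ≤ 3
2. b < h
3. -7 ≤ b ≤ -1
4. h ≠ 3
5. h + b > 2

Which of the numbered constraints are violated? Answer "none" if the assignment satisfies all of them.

1. b = 1 lies in [1, 3]  ✔
2. b = 1, h = 3; 1 < 3  ✔
3. b = 1 is outside [-7, -1]  ✘
4. h = 3, but 3 is required to differ  ✘
5. h + b = 3 + 1 = 4; 4 > 2  ✔

Constraints 3, 4 do not hold.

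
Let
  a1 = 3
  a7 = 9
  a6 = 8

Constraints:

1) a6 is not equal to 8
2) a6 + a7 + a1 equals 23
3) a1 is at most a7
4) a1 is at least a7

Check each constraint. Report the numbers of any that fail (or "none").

1) a6 = 8, but 8 is required to differ — does not hold.
2) a6 + a7 + a1 = 8 + 9 + 3 = 20, not 23 — does not hold.
3) a1 = 3, a7 = 9; 3 ≤ 9 — holds.
4) a1 = 3, a7 = 9; 3 < 9 (want ≥) — does not hold.

Constraints 1, 2, and 4 do not hold.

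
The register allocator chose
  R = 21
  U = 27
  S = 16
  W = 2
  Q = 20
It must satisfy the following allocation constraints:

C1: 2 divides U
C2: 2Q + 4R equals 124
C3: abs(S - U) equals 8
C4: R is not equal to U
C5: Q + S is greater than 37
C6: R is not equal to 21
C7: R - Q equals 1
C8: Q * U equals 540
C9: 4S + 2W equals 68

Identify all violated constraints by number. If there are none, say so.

C1: 27 = 2*13 + 1, so 2 does not divide 27 — violated.
C2: 2Q + 4R = 2(20) + 4(21) = 124 — OK.
C3: abs(16 - 27) = 11, not 8 — violated.
C4: R = 21, U = 27; distinct — OK.
C5: Q + S = 20 + 16 = 36; 36 ≤ 37, bound 37 not met — violated.
C6: R = 21, but 21 is required to differ — violated.
C7: R - Q = 21 - 20 = 1 — OK.
C8: Q * U = 20 * 27 = 540 — OK.
C9: 4S + 2W = 4(16) + 2(2) = 68 — OK.

No — constraints 1, 3, 5, 6 are not satisfied.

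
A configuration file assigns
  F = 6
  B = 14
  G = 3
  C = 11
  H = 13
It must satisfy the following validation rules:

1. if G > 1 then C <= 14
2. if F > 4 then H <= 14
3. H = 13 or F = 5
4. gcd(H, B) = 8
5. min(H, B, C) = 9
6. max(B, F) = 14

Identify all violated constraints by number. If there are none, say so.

1. G = 3 > 1, so we need C ≤ 14; C = 11 ≤ 14  OK
2. F = 6 > 4, so we need H ≤ 14; H = 13 ≤ 14  OK
3. H = 13 = 13 (first disjunct)  OK
4. gcd(13, 14) = 1, not 8  FAIL
5. min(13, 14, 11) = 11, not 9  FAIL
6. max(14, 6) = 14  OK

No — constraints 4 and 5 are not satisfied.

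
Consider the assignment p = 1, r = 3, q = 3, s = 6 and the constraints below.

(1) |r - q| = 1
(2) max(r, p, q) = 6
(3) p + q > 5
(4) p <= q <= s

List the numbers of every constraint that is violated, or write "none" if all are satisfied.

The assignment fails constraints 1, 2, and 3.

(1) |3 - 3| = 0, not 1  fails
(2) max(3, 1, 3) = 3, not 6  fails
(3) p + q = 1 + 3 = 4; 4 ≤ 5, bound 5 not met  fails
(4) values 1 <= 3 <= 6  holds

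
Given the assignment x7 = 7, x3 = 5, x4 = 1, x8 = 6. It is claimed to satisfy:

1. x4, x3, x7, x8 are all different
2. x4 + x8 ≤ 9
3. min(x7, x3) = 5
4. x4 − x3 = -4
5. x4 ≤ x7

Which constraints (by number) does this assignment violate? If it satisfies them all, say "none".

1. values 1, 5, 7, 6 are pairwise distinct — holds.
2. x4 + x8 = 1 + 6 = 7; 7 ≤ 9 — holds.
3. min(7, 5) = 5 — holds.
4. x4 − x3 = 1 − 5 = -4 — holds.
5. x4 = 1, x7 = 7; 1 ≤ 7 — holds.

No violations.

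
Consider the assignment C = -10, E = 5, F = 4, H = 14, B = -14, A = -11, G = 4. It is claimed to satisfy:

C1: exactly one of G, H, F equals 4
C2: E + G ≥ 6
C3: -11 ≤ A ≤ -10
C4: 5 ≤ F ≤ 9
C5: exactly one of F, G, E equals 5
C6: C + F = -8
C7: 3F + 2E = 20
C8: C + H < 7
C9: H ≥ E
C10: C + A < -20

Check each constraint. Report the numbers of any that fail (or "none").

C1: G=4, H=14, F=4; 2 of them equal 4, not exactly one — fails.
C2: E + G = 5 + 4 = 9; 9 ≥ 6 — holds.
C3: A = -11 lies in [-11, -10] — holds.
C4: F = 4 is outside [5, 9] — fails.
C5: F=4, G=4, E=5; 1 of them equals 5 — holds.
C6: C + F = -10 + 4 = -6, not -8 — fails.
C7: 3F + 2E = 3(4) + 2(5) = 22, not 20 — fails.
C8: C + H = -10 + 14 = 4; 4 < 7 — holds.
C9: H = 14, E = 5; 14 ≥ 5 — holds.
C10: C + A = -10 + (-11) = -21; -21 < -20 — holds.

No — constraints 1, 4, 6, and 7 are not satisfied.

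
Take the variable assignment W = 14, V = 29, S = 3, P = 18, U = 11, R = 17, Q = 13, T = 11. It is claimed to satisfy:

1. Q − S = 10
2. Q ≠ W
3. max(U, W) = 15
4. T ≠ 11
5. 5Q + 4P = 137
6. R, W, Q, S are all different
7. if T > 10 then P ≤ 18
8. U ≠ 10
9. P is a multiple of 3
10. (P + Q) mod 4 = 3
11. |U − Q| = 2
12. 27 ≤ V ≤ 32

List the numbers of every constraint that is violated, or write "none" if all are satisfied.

The assignment fails constraints 3 and 4.

1. Q − S = 13 − 3 = 10 — OK.
2. Q = 13, W = 14; distinct — OK.
3. max(11, 14) = 14, not 15 — violated.
4. T = 11, but 11 is required to differ — violated.
5. 5Q + 4P = 5(13) + 4(18) = 137 — OK.
6. values 17, 14, 13, 3 are pairwise distinct — OK.
7. T = 11 > 10, so we need P ≤ 18; P = 18 ≤ 18 — OK.
8. U = 11, and 11 ≠ 10 — OK.
9. 18 / 3 = 6, so 3 divides 18 — OK.
10. P + Q = 31; 31 mod 4 = 3 — OK.
11. |11 − 13| = 2 — OK.
12. V = 29 lies in [27, 32] — OK.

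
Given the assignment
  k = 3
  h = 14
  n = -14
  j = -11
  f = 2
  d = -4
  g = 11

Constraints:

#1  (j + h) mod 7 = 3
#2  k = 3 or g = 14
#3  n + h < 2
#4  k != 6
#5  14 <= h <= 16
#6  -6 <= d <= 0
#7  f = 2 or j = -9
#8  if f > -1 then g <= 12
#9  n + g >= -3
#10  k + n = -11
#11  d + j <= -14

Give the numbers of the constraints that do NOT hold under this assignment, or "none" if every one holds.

#1 j + h = 3; 3 mod 7 = 3 — OK.
#2 k = 3 = 3 (first disjunct) — OK.
#3 n + h = -14 + 14 = 0; 0 < 2 — OK.
#4 k = 3, and 3 ≠ 6 — OK.
#5 h = 14 lies in [14, 16] — OK.
#6 d = -4 lies in [-6, 0] — OK.
#7 f = 2 = 2 (first disjunct) — OK.
#8 f = 2 > -1, so we need g ≤ 12; g = 11 ≤ 12 — OK.
#9 n + g = -14 + 11 = -3; -3 ≥ -3 — OK.
#10 k + n = 3 + (-14) = -11 — OK.
#11 d + j = -4 + (-11) = -15; -15 ≤ -14 — OK.

All constraints are satisfied.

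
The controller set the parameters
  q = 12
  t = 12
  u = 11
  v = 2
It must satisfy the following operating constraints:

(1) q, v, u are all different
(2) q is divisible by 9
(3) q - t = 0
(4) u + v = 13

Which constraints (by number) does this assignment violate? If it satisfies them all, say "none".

(1) values 12, 2, 11 are pairwise distinct — holds.
(2) 12 = 9*1 + 3, so 9 does not divide 12 — does not hold.
(3) q - t = 12 - 12 = 0 — holds.
(4) u + v = 11 + 2 = 13 — holds.

No — constraint 2 is not satisfied.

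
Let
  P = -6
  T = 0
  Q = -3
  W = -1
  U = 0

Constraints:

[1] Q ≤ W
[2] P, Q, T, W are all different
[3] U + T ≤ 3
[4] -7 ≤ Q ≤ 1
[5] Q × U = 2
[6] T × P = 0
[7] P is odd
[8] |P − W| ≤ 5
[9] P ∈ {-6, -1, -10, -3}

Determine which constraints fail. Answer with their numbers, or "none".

Constraints 5 and 7 are violated.

[1] Q = -3, W = -1; -3 ≤ -1  yes
[2] values -6, -3, 0, -1 are pairwise distinct  yes
[3] U + T = 0 + 0 = 0; 0 ≤ 3  yes
[4] Q = -3 lies in [-7, 1]  yes
[5] Q × U = -3 × 0 = 0, not 2  no
[6] T × P = 0 × (-6) = 0  yes
[7] P = -6 is even  no
[8] |-6 − (-1)| = 5; 5 ≤ 5  yes
[9] P = -6 is in {-6, -1, -10, -3}  yes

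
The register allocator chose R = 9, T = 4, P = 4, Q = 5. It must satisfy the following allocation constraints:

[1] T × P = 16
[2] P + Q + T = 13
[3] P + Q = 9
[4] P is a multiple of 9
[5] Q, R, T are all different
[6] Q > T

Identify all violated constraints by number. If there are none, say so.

The assignment fails constraint 4.

[1] T × P = 4 × 4 = 16  ✔
[2] P + Q + T = 4 + 5 + 4 = 13  ✔
[3] P + Q = 4 + 5 = 9  ✔
[4] 4 = 9×0 + 4, so 9 does not divide 4  ✘
[5] values 5, 9, 4 are pairwise distinct  ✔
[6] Q = 5, T = 4; 5 > 4  ✔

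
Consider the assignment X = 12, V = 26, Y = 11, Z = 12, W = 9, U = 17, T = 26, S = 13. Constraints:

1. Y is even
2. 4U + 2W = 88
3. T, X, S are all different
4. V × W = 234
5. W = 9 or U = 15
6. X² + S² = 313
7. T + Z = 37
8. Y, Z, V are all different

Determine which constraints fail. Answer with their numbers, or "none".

The assignment fails constraints 1, 2, and 7.

1. Y = 11 is odd — violated.
2. 4U + 2W = 4(17) + 2(9) = 86, not 88 — violated.
3. values 26, 12, 13 are pairwise distinct — satisfied.
4. V × W = 26 × 9 = 234 — satisfied.
5. W = 9 = 9 (first disjunct) — satisfied.
6. X² + S² = 12² + 13² = 144 + 169 = 313 — satisfied.
7. T + Z = 26 + 12 = 38, not 37 — violated.
8. values 11, 12, 26 are pairwise distinct — satisfied.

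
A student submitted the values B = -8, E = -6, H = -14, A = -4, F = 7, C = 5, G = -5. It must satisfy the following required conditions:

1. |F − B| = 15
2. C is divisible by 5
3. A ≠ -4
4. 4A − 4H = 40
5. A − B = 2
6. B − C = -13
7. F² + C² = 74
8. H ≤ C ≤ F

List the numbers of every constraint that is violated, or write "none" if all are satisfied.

1. |7 − (-8)| = 15  OK
2. 5 / 5 = 1, so 5 divides 5  OK
3. A = -4, but -4 is required to differ  FAIL
4. 4A − 4H = 4(-4) − 4(-14) = 40  OK
5. A − B = -4 − (-8) = 4, not 2  FAIL
6. B − C = -8 − 5 = -13  OK
7. F² + C² = 7² + 5² = 49 + 25 = 74  OK
8. values -14 ≤ 5 ≤ 7  OK

Constraints 3 and 5 do not hold.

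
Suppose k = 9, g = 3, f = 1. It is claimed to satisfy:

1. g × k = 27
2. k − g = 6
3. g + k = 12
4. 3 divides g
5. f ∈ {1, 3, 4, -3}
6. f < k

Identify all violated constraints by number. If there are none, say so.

1. g × k = 3 × 9 = 27  holds
2. k − g = 9 − 3 = 6  holds
3. g + k = 3 + 9 = 12  holds
4. 3 / 3 = 1, so 3 divides 3  holds
5. f = 1 is in {1, 3, 4, -3}  holds
6. f = 1, k = 9; 1 < 9  holds

The assignment satisfies every constraint.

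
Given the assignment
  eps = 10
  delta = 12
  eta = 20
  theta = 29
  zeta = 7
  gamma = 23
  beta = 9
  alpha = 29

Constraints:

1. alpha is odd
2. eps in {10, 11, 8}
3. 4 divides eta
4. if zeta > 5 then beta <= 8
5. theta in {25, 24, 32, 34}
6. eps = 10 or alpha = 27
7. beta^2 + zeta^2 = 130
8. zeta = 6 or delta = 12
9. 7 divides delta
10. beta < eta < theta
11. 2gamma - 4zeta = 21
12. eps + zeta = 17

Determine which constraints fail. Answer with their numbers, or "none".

Violated: 4, 5, 9, and 11.

1. alpha = 29 is odd — OK.
2. eps = 10 is in {10, 11, 8} — OK.
3. 20 / 4 = 5, so 4 divides 20 — OK.
4. zeta = 7 > 5, so we need beta ≤ 8; but beta = 9 > 8 — violated.
5. theta = 29 is not in {25, 24, 32, 34} — violated.
6. eps = 10 = 10 (first disjunct) — OK.
7. beta^2 + zeta^2 = 9^2 + 7^2 = 81 + 49 = 130 — OK.
8. zeta = 7 ≠ 6, but delta = 12 = 12 (second disjunct) — OK.
9. 12 = 7*1 + 5, so 7 does not divide 12 — violated.
10. values 9 < 20 < 29 — OK.
11. 2gamma - 4zeta = 2(23) - 4(7) = 18, not 21 — violated.
12. eps + zeta = 10 + 7 = 17 — OK.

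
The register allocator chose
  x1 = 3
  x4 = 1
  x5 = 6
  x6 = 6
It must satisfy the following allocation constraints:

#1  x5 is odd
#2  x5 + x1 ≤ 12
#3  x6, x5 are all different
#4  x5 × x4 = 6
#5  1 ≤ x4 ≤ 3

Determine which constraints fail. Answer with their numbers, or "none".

Constraints 1 and 3 do not hold.

#1 x5 = 6 is even  FAIL
#2 x5 + x1 = 6 + 3 = 9; 9 ≤ 12  OK
#3 x6 = x5 = 6, not all different  FAIL
#4 x5 × x4 = 6 × 1 = 6  OK
#5 x4 = 1 lies in [1, 3]  OK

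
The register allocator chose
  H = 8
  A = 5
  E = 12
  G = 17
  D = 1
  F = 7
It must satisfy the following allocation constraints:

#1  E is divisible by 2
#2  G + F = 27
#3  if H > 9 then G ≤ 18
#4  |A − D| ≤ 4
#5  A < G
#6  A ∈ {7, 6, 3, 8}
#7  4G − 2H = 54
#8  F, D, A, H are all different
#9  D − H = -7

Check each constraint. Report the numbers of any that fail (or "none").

Constraints 2, 6, 7 are violated.

#1 12 / 2 = 6, so 2 divides 12  OK
#2 G + F = 17 + 7 = 24, not 27  FAIL
#3 H = 8, not > 9; antecedent false, conditional vacuously true  OK
#4 |5 − 1| = 4; 4 ≤ 4  OK
#5 A = 5, G = 17; 5 < 17  OK
#6 A = 5 is not in {7, 6, 3, 8}  FAIL
#7 4G − 2H = 4(17) − 2(8) = 52, not 54  FAIL
#8 values 7, 1, 5, 8 are pairwise distinct  OK
#9 D − H = 1 − 8 = -7  OK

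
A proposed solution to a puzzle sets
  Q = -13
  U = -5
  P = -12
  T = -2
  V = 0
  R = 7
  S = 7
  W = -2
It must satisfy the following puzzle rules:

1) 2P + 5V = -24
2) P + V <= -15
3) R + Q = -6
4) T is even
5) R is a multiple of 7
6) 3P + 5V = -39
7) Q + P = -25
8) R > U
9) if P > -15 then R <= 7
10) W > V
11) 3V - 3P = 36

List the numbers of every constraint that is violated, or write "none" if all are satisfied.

1) 2P + 5V = 2(-12) + 5(0) = -24  OK
2) P + V = -12 + 0 = -12; -12 > -15, bound -15 not met  FAIL
3) R + Q = 7 + (-13) = -6  OK
4) T = -2 is even  OK
5) 7 / 7 = 1, so 7 divides 7  OK
6) 3P + 5V = 3(-12) + 5(0) = -36, not -39  FAIL
7) Q + P = -13 + (-12) = -25  OK
8) R = 7, U = -5; 7 > -5  OK
9) P = -12 > -15, so we need R ≤ 7; R = 7 ≤ 7  OK
10) W = -2, V = 0; -2 ≤ 0 (want >)  FAIL
11) 3V - 3P = 3(0) - 3(-12) = 36  OK

The assignment fails constraints 2, 6, 10.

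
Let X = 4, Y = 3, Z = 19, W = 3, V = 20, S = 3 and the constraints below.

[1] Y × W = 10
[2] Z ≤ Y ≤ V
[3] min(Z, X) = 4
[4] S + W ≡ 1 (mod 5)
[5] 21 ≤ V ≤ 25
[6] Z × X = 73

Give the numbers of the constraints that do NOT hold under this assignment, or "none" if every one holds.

No — constraints 1, 2, 5, 6 are not satisfied.

[1] Y × W = 3 × 3 = 9, not 10 — fails.
[2] values 19, 3, 20; Z = 19 is not ≤ Y = 3 — fails.
[3] min(19, 4) = 4 — holds.
[4] S + W = 6; 6 mod 5 = 1 — holds.
[5] V = 20 is outside [21, 25] — fails.
[6] Z × X = 19 × 4 = 76, not 73 — fails.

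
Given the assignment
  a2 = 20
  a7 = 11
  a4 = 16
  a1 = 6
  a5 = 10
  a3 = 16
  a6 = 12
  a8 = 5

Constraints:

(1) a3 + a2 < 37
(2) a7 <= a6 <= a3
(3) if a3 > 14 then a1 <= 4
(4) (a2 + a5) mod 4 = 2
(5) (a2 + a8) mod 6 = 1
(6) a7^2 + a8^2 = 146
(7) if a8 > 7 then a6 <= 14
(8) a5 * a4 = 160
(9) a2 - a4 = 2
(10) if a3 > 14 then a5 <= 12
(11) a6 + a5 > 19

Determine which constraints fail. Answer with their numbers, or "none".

(1) a3 + a2 = 16 + 20 = 36; 36 < 37 — holds.
(2) values 11 <= 12 <= 16 — holds.
(3) a3 = 16 > 14, so we need a1 ≤ 4; but a1 = 6 > 4 — fails.
(4) a2 + a5 = 30; 30 mod 4 = 2 — holds.
(5) a2 + a8 = 25; 25 mod 6 = 1 — holds.
(6) a7^2 + a8^2 = 11^2 + 5^2 = 121 + 25 = 146 — holds.
(7) a8 = 5, not > 7; antecedent false, conditional vacuously true — holds.
(8) a5 * a4 = 10 * 16 = 160 — holds.
(9) a2 - a4 = 20 - 16 = 4, not 2 — fails.
(10) a3 = 16 > 14, so we need a5 ≤ 12; a5 = 10 ≤ 12 — holds.
(11) a6 + a5 = 12 + 10 = 22; 22 > 19 — holds.

Constraints 3, 9 do not hold.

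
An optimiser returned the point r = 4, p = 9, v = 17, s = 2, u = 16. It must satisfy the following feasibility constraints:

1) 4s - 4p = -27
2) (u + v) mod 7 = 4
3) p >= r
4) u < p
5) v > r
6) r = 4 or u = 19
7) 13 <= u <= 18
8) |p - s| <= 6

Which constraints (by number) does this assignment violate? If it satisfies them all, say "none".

No — constraints 1, 2, 4, 8 are not satisfied.

1) 4s - 4p = 4(2) - 4(9) = -28, not -27 — fails.
2) u + v = 33; 33 mod 7 = 5, not 4 — fails.
3) p = 9, r = 4; 9 ≥ 4 — holds.
4) u = 16, p = 9; 16 ≥ 9 (want <) — fails.
5) v = 17, r = 4; 17 > 4 — holds.
6) r = 4 = 4 (first disjunct) — holds.
7) u = 16 lies in [13, 18] — holds.
8) |9 - 2| = 7; 7 > 6, exceeds bound 6 — fails.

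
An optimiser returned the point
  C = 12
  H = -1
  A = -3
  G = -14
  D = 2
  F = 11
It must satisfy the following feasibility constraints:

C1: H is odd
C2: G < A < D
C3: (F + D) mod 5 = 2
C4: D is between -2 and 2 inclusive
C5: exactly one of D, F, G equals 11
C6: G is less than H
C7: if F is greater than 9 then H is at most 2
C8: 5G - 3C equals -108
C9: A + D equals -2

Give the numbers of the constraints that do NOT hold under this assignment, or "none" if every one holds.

No — constraints 3, 8, 9 are not satisfied.

C1: H = -1 is odd — holds.
C2: values -14 < -3 < 2 — holds.
C3: F + D = 13; 13 mod 5 = 3, not 2 — does not hold.
C4: D = 2 lies in [-2, 2] — holds.
C5: D=2, F=11, G=-14; 1 of them equals 11 — holds.
C6: G = -14, H = -1; -14 < -1 — holds.
C7: F = 11 > 9, so we need H ≤ 2; H = -1 ≤ 2 — holds.
C8: 5G - 3C = 5(-14) - 3(12) = -106, not -108 — does not hold.
C9: A + D = -3 + 2 = -1, not -2 — does not hold.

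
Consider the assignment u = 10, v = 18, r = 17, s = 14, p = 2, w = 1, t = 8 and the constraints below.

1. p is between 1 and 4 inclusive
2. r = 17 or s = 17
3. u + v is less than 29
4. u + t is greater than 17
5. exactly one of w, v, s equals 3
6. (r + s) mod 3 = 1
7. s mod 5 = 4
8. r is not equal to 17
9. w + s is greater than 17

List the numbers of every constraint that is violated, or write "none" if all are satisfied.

1. p = 2 lies in [1, 4] — holds.
2. r = 17 = 17 (first disjunct) — holds.
3. u + v = 10 + 18 = 28; 28 < 29 — holds.
4. u + t = 10 + 8 = 18; 18 > 17 — holds.
5. w=1, v=18, s=14; 0 of them equal 3, not exactly one — does not hold.
6. r + s = 31; 31 mod 3 = 1 — holds.
7. 14 mod 5 = 4 — holds.
8. r = 17, but 17 is required to differ — does not hold.
9. w + s = 1 + 14 = 15; 15 ≤ 17, bound 17 not met — does not hold.

Violated: 5, 8, and 9.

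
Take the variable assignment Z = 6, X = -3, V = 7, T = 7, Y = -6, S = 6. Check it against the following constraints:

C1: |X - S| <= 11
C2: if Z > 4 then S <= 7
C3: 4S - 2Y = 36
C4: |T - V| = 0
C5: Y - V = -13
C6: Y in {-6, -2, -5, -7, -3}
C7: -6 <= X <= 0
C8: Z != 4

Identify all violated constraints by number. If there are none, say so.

All constraints are satisfied.

C1: |-3 - 6| = 9; 9 ≤ 11 — satisfied.
C2: Z = 6 > 4, so we need S ≤ 7; S = 6 ≤ 7 — satisfied.
C3: 4S - 2Y = 4(6) - 2(-6) = 36 — satisfied.
C4: |7 - 7| = 0 — satisfied.
C5: Y - V = -6 - 7 = -13 — satisfied.
C6: Y = -6 is in {-6, -2, -5, -7, -3} — satisfied.
C7: X = -3 lies in [-6, 0] — satisfied.
C8: Z = 6, and 6 ≠ 4 — satisfied.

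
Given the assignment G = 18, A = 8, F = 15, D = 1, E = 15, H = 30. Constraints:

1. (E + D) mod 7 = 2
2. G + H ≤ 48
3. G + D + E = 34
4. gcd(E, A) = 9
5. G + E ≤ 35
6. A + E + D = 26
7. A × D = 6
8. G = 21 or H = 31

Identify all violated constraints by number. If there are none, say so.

Constraints 4, 6, 7, 8 are violated.

1. E + D = 16; 16 mod 7 = 2 — holds.
2. G + H = 18 + 30 = 48; 48 ≤ 48 — holds.
3. G + D + E = 18 + 1 + 15 = 34 — holds.
4. gcd(15, 8) = 1, not 9 — fails.
5. G + E = 18 + 15 = 33; 33 ≤ 35 — holds.
6. A + E + D = 8 + 15 + 1 = 24, not 26 — fails.
7. A × D = 8 × 1 = 8, not 6 — fails.
8. G = 18 ≠ 21 and H = 30 ≠ 31; both disjuncts false — fails.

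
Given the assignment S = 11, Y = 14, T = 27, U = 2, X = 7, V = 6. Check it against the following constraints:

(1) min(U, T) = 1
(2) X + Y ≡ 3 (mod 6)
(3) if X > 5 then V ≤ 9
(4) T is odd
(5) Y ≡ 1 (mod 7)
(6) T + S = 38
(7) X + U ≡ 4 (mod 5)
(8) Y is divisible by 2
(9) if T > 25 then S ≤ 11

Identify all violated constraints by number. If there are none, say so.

Constraints 1 and 5 do not hold.

(1) min(2, 27) = 2, not 1 — violated.
(2) X + Y = 21; 21 mod 6 = 3 — satisfied.
(3) X = 7 > 5, so we need V ≤ 9; V = 6 ≤ 9 — satisfied.
(4) T = 27 is odd — satisfied.
(5) 14 mod 7 = 0, not 1 — violated.
(6) T + S = 27 + 11 = 38 — satisfied.
(7) X + U = 9; 9 mod 5 = 4 — satisfied.
(8) 14 / 2 = 7, so 2 divides 14 — satisfied.
(9) T = 27 > 25, so we need S ≤ 11; S = 11 ≤ 11 — satisfied.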